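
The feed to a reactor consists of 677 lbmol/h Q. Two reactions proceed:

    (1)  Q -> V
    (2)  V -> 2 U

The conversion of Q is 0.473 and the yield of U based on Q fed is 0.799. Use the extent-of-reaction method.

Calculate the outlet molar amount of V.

Conversion of Q: Q consumed = 1ξ₁ = 0.473 × 677 → ξ₁ = 320.2 lbmol/h.
Yield of U: 2ξ₂ / 677 = 0.799 → ξ₂ = 270.5 lbmol/h.
Outlet amounts (n = n₀ + Σ ν·ξ):
  Q: 677 − 1(320.2) = 356.8
  V: 0 + 1(320.2) − 1(270.5) = 49.76
  U: 0 + 2(270.5) = 540.9

49.8 lbmol/h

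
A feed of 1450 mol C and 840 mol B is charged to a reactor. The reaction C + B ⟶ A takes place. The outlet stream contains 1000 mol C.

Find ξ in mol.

ξ = 450 mol

For C: n = n₀ − 1ξ → 1000 = 1450 − 1ξ, giving ξ = 450 mol.
Outlet amounts (n = n₀ + ν ξ):
  C: 1450 − 1(450) = 1000
  B: 840 − 1(450) = 390
  A: 0 + 1(450) = 450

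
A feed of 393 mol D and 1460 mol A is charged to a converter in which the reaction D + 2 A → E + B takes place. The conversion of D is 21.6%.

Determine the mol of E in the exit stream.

84.9 mol

D reacted = 0.216 × 393 = 84.89 mol; ν_D = −1, so ξ = 84.89/1 = 84.89 mol.
Outlet amounts (n = n₀ + ν ξ):
  D: 393 − 1(84.89) = 308.1
  A: 1460 − 2(84.89) = 1290
  E: 0 + 1(84.89) = 84.89
  B: 0 + 1(84.89) = 84.89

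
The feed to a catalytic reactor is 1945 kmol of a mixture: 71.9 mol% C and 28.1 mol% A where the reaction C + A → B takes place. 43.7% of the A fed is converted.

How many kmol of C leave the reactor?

1160 kmol

A reacted = 0.437 × 546.5 = 238.8 kmol; ν_A = −1, so ξ = 238.8/1 = 238.8 kmol.
Outlet amounts (n = n₀ + ν ξ):
  C: 1398 − 1(238.8) = 1160
  A: 546.5 − 1(238.8) = 307.7
  B: 0 + 1(238.8) = 238.8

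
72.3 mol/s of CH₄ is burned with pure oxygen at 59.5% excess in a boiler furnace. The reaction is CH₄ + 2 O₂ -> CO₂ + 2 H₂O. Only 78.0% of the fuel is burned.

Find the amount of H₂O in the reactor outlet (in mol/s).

Stoichiometric O₂ = 2 × 72.3 = 144.6 mol/s; O₂ fed = 144.6 × 1.595 = 230.6 mol/s.
Fuel reacted = 0.78 × 72.3 → ξ = 56.39 mol/s.
Outlet (n = n₀ + ν ξ):
  CH₄: 72.3 − 1(56.39) = 15.91
  O₂: 230.6 − 2(56.39) = 117.8
  CO₂: 0 + 1(56.39) = 56.39
  H₂O: 0 + 2(56.39) = 112.8

113 mol/s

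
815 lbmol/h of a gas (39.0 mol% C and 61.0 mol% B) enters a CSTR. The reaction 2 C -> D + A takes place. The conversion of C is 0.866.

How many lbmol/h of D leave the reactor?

C reacted = 0.866 × 317.9 = 275.3 lbmol/h; ν_C = −2, so ξ = 275.3/2 = 137.6 lbmol/h.
Outlet amounts (n = n₀ + ν ξ):
  C: 317.9 − 2(137.6) = 42.59
  D: 0 + 1(137.6) = 137.6
  A: 0 + 1(137.6) = 137.6
  B: 497.1 (inert)

138 lbmol/h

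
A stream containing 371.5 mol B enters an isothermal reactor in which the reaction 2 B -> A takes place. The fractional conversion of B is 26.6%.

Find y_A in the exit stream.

B reacted = 0.266 × 371.5 = 98.82 mol; ν_B = −2, so ξ = 98.82/2 = 49.41 mol.
Outlet amounts (n = n₀ + ν ξ):
  B: 371.5 − 2(49.41) = 272.7
  A: 0 + 1(49.41) = 49.41
Total out = 322.1 mol; y_A = 49.41 / 322.1 = 0.1534.

0.153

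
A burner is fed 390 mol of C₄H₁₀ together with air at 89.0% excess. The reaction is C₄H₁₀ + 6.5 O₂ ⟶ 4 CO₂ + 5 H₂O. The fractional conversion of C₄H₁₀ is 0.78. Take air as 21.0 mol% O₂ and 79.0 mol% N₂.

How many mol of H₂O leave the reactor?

1520 mol

Stoichiometric O₂ = 6.5 × 390 = 2535 mol; O₂ fed = 2535 × 1.890 = 4791 mol.
N₂ fed = 4791 × 79/21 = 18020 mol.
Fuel reacted = 0.78 × 390 → ξ = 304.2 mol.
Outlet (n = n₀ + ν ξ):
  C₄H₁₀: 390 − 1(304.2) = 85.8
  O₂: 4791 − 6.5(304.2) = 2814
  N₂: 18020 (inert)
  CO₂: 0 + 4(304.2) = 1217
  H₂O: 0 + 5(304.2) = 1521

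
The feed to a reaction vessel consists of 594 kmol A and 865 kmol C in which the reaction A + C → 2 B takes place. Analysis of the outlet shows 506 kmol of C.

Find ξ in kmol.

For C: n = n₀ − 1ξ → 506 = 865 − 1ξ, giving ξ = 359 kmol.
Outlet amounts (n = n₀ + ν ξ):
  A: 594 − 1(359) = 235
  C: 865 − 1(359) = 506
  B: 0 + 2(359) = 718

ξ = 359 kmol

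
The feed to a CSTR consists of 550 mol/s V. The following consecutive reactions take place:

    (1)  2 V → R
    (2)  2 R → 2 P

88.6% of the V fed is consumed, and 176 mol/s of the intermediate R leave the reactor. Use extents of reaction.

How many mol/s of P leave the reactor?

Conversion of V: V consumed = 2ξ₁ = 0.886 × 550 → ξ₁ = 243.7 mol/s.
R balance: n_R = 0 + 1ξ₁ − 2ξ₂ = 176 → ξ₂ = (1·243.7 − 176)/2 = 33.83 mol/s.
Outlet amounts (n = n₀ + Σ ν·ξ):
  V: 550 − 2(243.7) = 62.7
  R: 0 + 1(243.7) − 2(33.83) = 176
  P: 0 + 2(33.83) = 67.65

67.7 mol/s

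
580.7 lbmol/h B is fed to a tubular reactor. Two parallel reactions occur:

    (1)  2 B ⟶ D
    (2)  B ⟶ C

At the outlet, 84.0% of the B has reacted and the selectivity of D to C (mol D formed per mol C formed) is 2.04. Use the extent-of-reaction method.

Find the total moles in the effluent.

Conversion of B: B consumed = 0.84 × 580.7 = 487.8 lbmol/h = 2ξ₁ + 1ξ₂.
Selectivity: 1ξ₁ / (1ξ₂) = 2.04 → ξ₁ = 2.04 ξ₂.
Substitute: (2·2.04 + 1) ξ₂ = 487.8 → ξ₂ = 96.02 lbmol/h, ξ₁ = 195.9 lbmol/h.
Outlet amounts (n = n₀ + Σ ν·ξ):
  B: 580.7 − 2(195.9) − 1(96.02) = 92.91
  D: 0 + 1(195.9) = 195.9
  C: 0 + 1(96.02) = 96.02
Total out = 92.91 + 195.9 + 96.02 = 384.8 lbmol/h.

385 lbmol/h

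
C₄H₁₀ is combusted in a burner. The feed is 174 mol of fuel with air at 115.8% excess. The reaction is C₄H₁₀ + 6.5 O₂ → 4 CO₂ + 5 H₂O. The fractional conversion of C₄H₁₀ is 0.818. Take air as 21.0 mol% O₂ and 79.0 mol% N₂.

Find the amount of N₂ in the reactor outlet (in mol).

Stoichiometric O₂ = 6.5 × 174 = 1131 mol; O₂ fed = 1131 × 2.158 = 2441 mol.
N₂ fed = 2441 × 79/21 = 9182 mol.
Fuel reacted = 0.818 × 174 → ξ = 142.3 mol.
Outlet (n = n₀ + ν ξ):
  C₄H₁₀: 174 − 1(142.3) = 31.67
  O₂: 2441 − 6.5(142.3) = 1516
  N₂: 9182 (inert)
  CO₂: 0 + 4(142.3) = 569.3
  H₂O: 0 + 5(142.3) = 711.7

9180 mol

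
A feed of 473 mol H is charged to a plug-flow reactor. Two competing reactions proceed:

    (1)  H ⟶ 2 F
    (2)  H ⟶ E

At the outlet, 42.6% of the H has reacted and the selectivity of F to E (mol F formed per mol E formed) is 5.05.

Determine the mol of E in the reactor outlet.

57.2 mol

Conversion of H: H consumed = 0.426 × 473 = 201.5 mol = 1ξ₁ + 1ξ₂.
Selectivity: 2ξ₁ / (1ξ₂) = 5.05 → ξ₁ = 2.525 ξ₂.
Substitute: (1·2.525 + 1) ξ₂ = 201.5 → ξ₂ = 57.16 mol, ξ₁ = 144.3 mol.
Outlet amounts (n = n₀ + Σ ν·ξ):
  H: 473 − 1(144.3) − 1(57.16) = 271.5
  F: 0 + 2(144.3) = 288.7
  E: 0 + 1(57.16) = 57.16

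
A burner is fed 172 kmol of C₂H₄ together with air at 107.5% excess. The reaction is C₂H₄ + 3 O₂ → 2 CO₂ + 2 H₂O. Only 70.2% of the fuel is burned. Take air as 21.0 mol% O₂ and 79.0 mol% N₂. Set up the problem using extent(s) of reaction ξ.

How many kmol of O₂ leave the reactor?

708 kmol

Stoichiometric O₂ = 3 × 172 = 516 kmol; O₂ fed = 516 × 2.075 = 1071 kmol.
N₂ fed = 1071 × 79/21 = 4028 kmol.
Fuel reacted = 0.702 × 172 → ξ = 120.7 kmol.
Outlet (n = n₀ + ν ξ):
  C₂H₄: 172 − 1(120.7) = 51.26
  O₂: 1071 − 3(120.7) = 708.5
  N₂: 4028 (inert)
  CO₂: 0 + 2(120.7) = 241.5
  H₂O: 0 + 2(120.7) = 241.5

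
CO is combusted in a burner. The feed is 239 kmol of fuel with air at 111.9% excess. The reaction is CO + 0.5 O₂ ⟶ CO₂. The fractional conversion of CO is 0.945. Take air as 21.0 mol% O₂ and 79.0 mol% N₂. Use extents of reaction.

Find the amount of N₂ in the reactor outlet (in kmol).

953 kmol

Stoichiometric O₂ = 0.5 × 239 = 119.5 kmol; O₂ fed = 119.5 × 2.119 = 253.2 kmol.
N₂ fed = 253.2 × 79/21 = 952.6 kmol.
Fuel reacted = 0.945 × 239 → ξ = 225.9 kmol.
Outlet (n = n₀ + ν ξ):
  CO: 239 − 1(225.9) = 13.15
  O₂: 253.2 − 0.5(225.9) = 140.3
  N₂: 952.6 (inert)
  CO₂: 0 + 1(225.9) = 225.9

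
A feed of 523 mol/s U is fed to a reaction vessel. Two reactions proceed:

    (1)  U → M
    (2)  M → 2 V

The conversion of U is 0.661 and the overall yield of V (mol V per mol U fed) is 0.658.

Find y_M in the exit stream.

Conversion of U: U consumed = 1ξ₁ = 0.661 × 523 → ξ₁ = 345.7 mol/s.
Yield of V: 2ξ₂ / 523 = 0.658 → ξ₂ = 172.1 mol/s.
Outlet amounts (n = n₀ + Σ ν·ξ):
  U: 523 − 1(345.7) = 177.3
  M: 0 + 1(345.7) − 1(172.1) = 173.6
  V: 0 + 2(172.1) = 344.1
Total out = 695.1 mol/s; y_M = 173.6 / 695.1 = 0.2498.

0.25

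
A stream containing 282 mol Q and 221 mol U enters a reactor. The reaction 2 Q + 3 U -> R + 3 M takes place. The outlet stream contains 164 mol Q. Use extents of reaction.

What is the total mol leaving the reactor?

For Q: n = n₀ − 2ξ → 164 = 282 − 2ξ, giving ξ = 59 mol.
Outlet amounts (n = n₀ + ν ξ):
  Q: 282 − 2(59) = 164
  U: 221 − 3(59) = 44
  R: 0 + 1(59) = 59
  M: 0 + 3(59) = 177
Total out = 164 + 44 + 59 + 177 = 444 mol.

444 mol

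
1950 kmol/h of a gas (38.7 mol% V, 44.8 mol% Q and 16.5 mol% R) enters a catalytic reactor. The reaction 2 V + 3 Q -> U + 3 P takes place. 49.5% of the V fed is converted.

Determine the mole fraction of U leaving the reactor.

0.106

V reacted = 0.495 × 754.6 = 373.6 kmol/h; ν_V = −2, so ξ = 373.6/2 = 186.8 kmol/h.
Outlet amounts (n = n₀ + ν ξ):
  V: 754.6 − 2(186.8) = 381.1
  Q: 873.6 − 3(186.8) = 313.3
  U: 0 + 1(186.8) = 186.8
  P: 0 + 3(186.8) = 560.3
  R: 321.8 (inert)
Total out = 1763 kmol/h; y_U = 186.8 / 1763 = 0.1059.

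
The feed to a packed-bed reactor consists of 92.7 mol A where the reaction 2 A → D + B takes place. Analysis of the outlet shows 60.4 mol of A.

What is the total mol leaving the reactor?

For A: n = n₀ − 2ξ → 60.4 = 92.7 − 2ξ, giving ξ = 16.15 mol.
Outlet amounts (n = n₀ + ν ξ):
  A: 92.7 − 2(16.15) = 60.4
  D: 0 + 1(16.15) = 16.15
  B: 0 + 1(16.15) = 16.15
Total out = 60.4 + 16.15 + 16.15 = 92.7 mol.

92.7 mol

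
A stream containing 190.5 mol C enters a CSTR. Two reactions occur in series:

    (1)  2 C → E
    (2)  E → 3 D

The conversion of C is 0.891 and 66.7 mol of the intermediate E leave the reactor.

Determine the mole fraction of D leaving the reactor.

0.384

Conversion of C: C consumed = 2ξ₁ = 0.891 × 190.5 → ξ₁ = 84.87 mol.
E balance: n_E = 0 + 1ξ₁ − 1ξ₂ = 66.7 → ξ₂ = (1·84.87 − 66.7)/1 = 18.17 mol.
Outlet amounts (n = n₀ + Σ ν·ξ):
  C: 190.5 − 2(84.87) = 20.76
  E: 0 + 1(84.87) − 1(18.17) = 66.7
  D: 0 + 3(18.17) = 54.5
Total out = 142 mol; y_D = 54.5 / 142 = 0.3839.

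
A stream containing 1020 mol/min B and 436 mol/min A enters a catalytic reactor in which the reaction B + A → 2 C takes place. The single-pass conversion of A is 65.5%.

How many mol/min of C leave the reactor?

A reacted = 0.655 × 436 = 285.6 mol/min; ν_A = −1, so ξ = 285.6/1 = 285.6 mol/min.
Outlet amounts (n = n₀ + ν ξ):
  B: 1020 − 1(285.6) = 734.4
  A: 436 − 1(285.6) = 150.4
  C: 0 + 2(285.6) = 571.2

571 mol/min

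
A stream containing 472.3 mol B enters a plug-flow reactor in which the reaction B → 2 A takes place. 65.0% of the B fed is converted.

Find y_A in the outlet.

0.788

B reacted = 0.65 × 472.3 = 307 mol; ν_B = −1, so ξ = 307/1 = 307 mol.
Outlet amounts (n = n₀ + ν ξ):
  B: 472.3 − 1(307) = 165.3
  A: 0 + 2(307) = 614
Total out = 779.3 mol; y_A = 614 / 779.3 = 0.7879.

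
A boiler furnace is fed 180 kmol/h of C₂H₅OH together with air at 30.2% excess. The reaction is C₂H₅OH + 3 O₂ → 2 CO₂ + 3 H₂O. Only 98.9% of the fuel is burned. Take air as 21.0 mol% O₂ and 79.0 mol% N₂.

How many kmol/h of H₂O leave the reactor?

Stoichiometric O₂ = 3 × 180 = 540 kmol/h; O₂ fed = 540 × 1.302 = 703.1 kmol/h.
N₂ fed = 703.1 × 79/21 = 2645 kmol/h.
Fuel reacted = 0.989 × 180 → ξ = 178 kmol/h.
Outlet (n = n₀ + ν ξ):
  C₂H₅OH: 180 − 1(178) = 1.98
  O₂: 703.1 − 3(178) = 169
  N₂: 2645 (inert)
  CO₂: 0 + 2(178) = 356
  H₂O: 0 + 3(178) = 534.1

534 kmol/h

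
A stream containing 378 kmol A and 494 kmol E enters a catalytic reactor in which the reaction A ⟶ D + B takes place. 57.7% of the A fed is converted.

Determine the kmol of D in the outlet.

218 kmol

A reacted = 0.577 × 378 = 218.1 kmol; ν_A = −1, so ξ = 218.1/1 = 218.1 kmol.
Outlet amounts (n = n₀ + ν ξ):
  A: 378 − 1(218.1) = 159.9
  D: 0 + 1(218.1) = 218.1
  B: 0 + 1(218.1) = 218.1
  E: 494 (inert)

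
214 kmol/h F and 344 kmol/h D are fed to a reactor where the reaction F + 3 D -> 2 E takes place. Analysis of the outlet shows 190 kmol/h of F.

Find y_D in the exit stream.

For F: n = n₀ − 1ξ → 190 = 214 − 1ξ, giving ξ = 24 kmol/h.
Outlet amounts (n = n₀ + ν ξ):
  F: 214 − 1(24) = 190
  D: 344 − 3(24) = 272
  E: 0 + 2(24) = 48
Total out = 510 kmol/h; y_D = 272 / 510 = 0.5333.

0.533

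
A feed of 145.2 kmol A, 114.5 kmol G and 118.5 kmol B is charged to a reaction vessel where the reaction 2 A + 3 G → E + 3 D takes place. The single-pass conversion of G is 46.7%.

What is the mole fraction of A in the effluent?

G reacted = 0.467 × 114.5 = 53.47 kmol; ν_G = −3, so ξ = 53.47/3 = 17.82 kmol.
Outlet amounts (n = n₀ + ν ξ):
  A: 145.2 − 2(17.82) = 109.6
  G: 114.5 − 3(17.82) = 61.03
  E: 0 + 1(17.82) = 17.82
  D: 0 + 3(17.82) = 53.47
  B: 118.5 (inert)
Total out = 360.4 kmol; y_A = 109.6 / 360.4 = 0.304.

0.304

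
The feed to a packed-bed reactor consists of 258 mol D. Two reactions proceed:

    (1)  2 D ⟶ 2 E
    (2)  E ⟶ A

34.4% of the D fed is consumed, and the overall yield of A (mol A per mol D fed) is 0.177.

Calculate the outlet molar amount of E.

43.1 mol

Conversion of D: D consumed = 2ξ₁ = 0.344 × 258 → ξ₁ = 44.38 mol.
Yield of A: 1ξ₂ / 258 = 0.177 → ξ₂ = 45.67 mol.
Outlet amounts (n = n₀ + Σ ν·ξ):
  D: 258 − 2(44.38) = 169.2
  E: 0 + 2(44.38) − 1(45.67) = 43.09
  A: 0 + 1(45.67) = 45.67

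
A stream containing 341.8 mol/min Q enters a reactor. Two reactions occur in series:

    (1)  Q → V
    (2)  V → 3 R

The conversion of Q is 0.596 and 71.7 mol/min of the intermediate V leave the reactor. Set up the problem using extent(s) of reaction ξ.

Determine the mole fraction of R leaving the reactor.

Conversion of Q: Q consumed = 1ξ₁ = 0.596 × 341.8 → ξ₁ = 203.7 mol/min.
V balance: n_V = 0 + 1ξ₁ − 1ξ₂ = 71.7 → ξ₂ = (1·203.7 − 71.7)/1 = 132 mol/min.
Outlet amounts (n = n₀ + Σ ν·ξ):
  Q: 341.8 − 1(203.7) = 138.1
  V: 0 + 1(203.7) − 1(132) = 71.7
  R: 0 + 3(132) = 396
Total out = 605.8 mol/min; y_R = 396 / 605.8 = 0.6537.

0.654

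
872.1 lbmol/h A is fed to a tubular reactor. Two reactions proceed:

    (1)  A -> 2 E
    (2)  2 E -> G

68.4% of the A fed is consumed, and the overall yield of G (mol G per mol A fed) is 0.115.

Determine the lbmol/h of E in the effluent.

Conversion of A: A consumed = 1ξ₁ = 0.684 × 872.1 → ξ₁ = 596.5 lbmol/h.
Yield of G: 1ξ₂ / 872.1 = 0.115 → ξ₂ = 100.3 lbmol/h.
Outlet amounts (n = n₀ + Σ ν·ξ):
  A: 872.1 − 1(596.5) = 275.6
  E: 0 + 2(596.5) − 2(100.3) = 992.4
  G: 0 + 1(100.3) = 100.3

992 lbmol/h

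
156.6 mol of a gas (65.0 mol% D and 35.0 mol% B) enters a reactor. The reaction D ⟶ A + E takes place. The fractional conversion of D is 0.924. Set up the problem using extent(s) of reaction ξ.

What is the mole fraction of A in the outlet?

0.375

D reacted = 0.924 × 101.8 = 94.05 mol; ν_D = −1, so ξ = 94.05/1 = 94.05 mol.
Outlet amounts (n = n₀ + ν ξ):
  D: 101.8 − 1(94.05) = 7.736
  A: 0 + 1(94.05) = 94.05
  E: 0 + 1(94.05) = 94.05
  B: 54.81 (inert)
Total out = 250.7 mol; y_A = 94.05 / 250.7 = 0.3752.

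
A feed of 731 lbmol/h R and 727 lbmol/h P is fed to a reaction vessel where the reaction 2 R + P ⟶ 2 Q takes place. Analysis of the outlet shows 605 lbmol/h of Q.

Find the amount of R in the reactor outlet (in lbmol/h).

126 lbmol/h

For Q: n = n₀ + 2ξ → 605 = 0 + 2ξ, giving ξ = 302.5 lbmol/h.
Outlet amounts (n = n₀ + ν ξ):
  R: 731 − 2(302.5) = 126
  P: 727 − 1(302.5) = 424.5
  Q: 0 + 2(302.5) = 605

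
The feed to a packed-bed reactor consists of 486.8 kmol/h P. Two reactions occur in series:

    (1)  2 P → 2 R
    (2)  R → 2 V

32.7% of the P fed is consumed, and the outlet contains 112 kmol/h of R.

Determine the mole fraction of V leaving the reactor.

0.177

Conversion of P: P consumed = 2ξ₁ = 0.327 × 486.8 → ξ₁ = 79.59 kmol/h.
R balance: n_R = 0 + 2ξ₁ − 1ξ₂ = 112 → ξ₂ = (2·79.59 − 112)/1 = 47.18 kmol/h.
Outlet amounts (n = n₀ + Σ ν·ξ):
  P: 486.8 − 2(79.59) = 327.6
  R: 0 + 2(79.59) − 1(47.18) = 112
  V: 0 + 2(47.18) = 94.37
Total out = 534 kmol/h; y_V = 94.37 / 534 = 0.1767.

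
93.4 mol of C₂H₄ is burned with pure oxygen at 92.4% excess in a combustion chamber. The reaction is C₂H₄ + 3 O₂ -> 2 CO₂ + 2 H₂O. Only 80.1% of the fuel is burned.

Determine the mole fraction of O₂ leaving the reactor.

0.497

Stoichiometric O₂ = 3 × 93.4 = 280.2 mol; O₂ fed = 280.2 × 1.924 = 539.1 mol.
Fuel reacted = 0.801 × 93.4 → ξ = 74.81 mol.
Outlet (n = n₀ + ν ξ):
  C₂H₄: 93.4 − 1(74.81) = 18.59
  O₂: 539.1 − 3(74.81) = 314.7
  CO₂: 0 + 2(74.81) = 149.6
  H₂O: 0 + 2(74.81) = 149.6
Total out = 632.5 mol; y_O₂ = 314.7 / 632.5 = 0.4975.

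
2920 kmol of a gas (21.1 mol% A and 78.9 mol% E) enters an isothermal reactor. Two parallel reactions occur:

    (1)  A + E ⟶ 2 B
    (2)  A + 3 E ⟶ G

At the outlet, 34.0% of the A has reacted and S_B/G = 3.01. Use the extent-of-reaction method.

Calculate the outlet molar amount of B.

252 kmol

Conversion of A: A consumed = 0.34 × 616.1 = 209.5 kmol = 1ξ₁ + 1ξ₂.
Selectivity: 2ξ₁ / (1ξ₂) = 3.01 → ξ₁ = 1.505 ξ₂.
Substitute: (1·1.505 + 1) ξ₂ = 209.5 → ξ₂ = 83.63 kmol, ξ₁ = 125.9 kmol.
Outlet amounts (n = n₀ + Σ ν·ξ):
  A: 616.1 − 1(125.9) − 1(83.63) = 406.6
  E: 2304 − 1(125.9) − 3(83.63) = 1927
  B: 0 + 2(125.9) = 251.7
  G: 0 + 1(83.63) = 83.63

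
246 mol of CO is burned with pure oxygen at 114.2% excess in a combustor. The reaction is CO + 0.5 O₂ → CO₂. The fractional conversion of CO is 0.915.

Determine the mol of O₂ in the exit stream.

Stoichiometric O₂ = 0.5 × 246 = 123 mol; O₂ fed = 123 × 2.142 = 263.5 mol.
Fuel reacted = 0.915 × 246 → ξ = 225.1 mol.
Outlet (n = n₀ + ν ξ):
  CO: 246 − 1(225.1) = 20.91
  O₂: 263.5 − 0.5(225.1) = 150.9
  CO₂: 0 + 1(225.1) = 225.1

151 mol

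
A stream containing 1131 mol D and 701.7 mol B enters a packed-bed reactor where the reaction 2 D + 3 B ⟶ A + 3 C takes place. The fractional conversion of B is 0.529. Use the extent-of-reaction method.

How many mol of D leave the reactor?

B reacted = 0.529 × 701.7 = 371.2 mol; ν_B = −3, so ξ = 371.2/3 = 123.7 mol.
Outlet amounts (n = n₀ + ν ξ):
  D: 1131 − 2(123.7) = 883.5
  B: 701.7 − 3(123.7) = 330.5
  A: 0 + 1(123.7) = 123.7
  C: 0 + 3(123.7) = 371.2

884 mol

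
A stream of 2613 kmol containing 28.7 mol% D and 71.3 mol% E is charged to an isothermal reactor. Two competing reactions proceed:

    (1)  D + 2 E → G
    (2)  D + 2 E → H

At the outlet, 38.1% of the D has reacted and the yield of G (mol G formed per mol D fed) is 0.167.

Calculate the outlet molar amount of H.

Yield of G: 1ξ₁ / 749.9 = 0.167 → ξ₁ = 125.2 kmol.
Conversion of D: 1ξ₁ + 1ξ₂ = 0.381 × 749.9 = 285.7 → ξ₂ = 160.5 kmol.
Outlet amounts (n = n₀ + Σ ν·ξ):
  D: 749.9 − 1(125.2) − 1(160.5) = 464.2
  E: 1863 − 2(125.2) − 2(160.5) = 1292
  G: 0 + 1(125.2) = 125.2
  H: 0 + 1(160.5) = 160.5

160 kmol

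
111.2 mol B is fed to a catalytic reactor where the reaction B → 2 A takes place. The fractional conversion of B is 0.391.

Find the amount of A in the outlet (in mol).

B reacted = 0.391 × 111.2 = 43.48 mol; ν_B = −1, so ξ = 43.48/1 = 43.48 mol.
Outlet amounts (n = n₀ + ν ξ):
  B: 111.2 − 1(43.48) = 67.72
  A: 0 + 2(43.48) = 86.96

87 mol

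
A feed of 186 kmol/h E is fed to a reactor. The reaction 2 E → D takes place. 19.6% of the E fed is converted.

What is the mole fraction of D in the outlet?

E reacted = 0.196 × 186 = 36.46 kmol/h; ν_E = −2, so ξ = 36.46/2 = 18.23 kmol/h.
Outlet amounts (n = n₀ + ν ξ):
  E: 186 − 2(18.23) = 149.5
  D: 0 + 1(18.23) = 18.23
Total out = 167.8 kmol/h; y_D = 18.23 / 167.8 = 0.1086.

0.109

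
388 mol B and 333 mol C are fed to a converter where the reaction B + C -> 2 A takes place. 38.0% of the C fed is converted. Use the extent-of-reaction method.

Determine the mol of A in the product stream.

253 mol

C reacted = 0.38 × 333 = 126.5 mol; ν_C = −1, so ξ = 126.5/1 = 126.5 mol.
Outlet amounts (n = n₀ + ν ξ):
  B: 388 − 1(126.5) = 261.5
  C: 333 − 1(126.5) = 206.5
  A: 0 + 2(126.5) = 253.1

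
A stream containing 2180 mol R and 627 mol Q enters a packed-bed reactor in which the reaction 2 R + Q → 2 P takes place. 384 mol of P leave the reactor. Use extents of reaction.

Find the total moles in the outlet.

2620 mol

For P: n = n₀ + 2ξ → 384 = 0 + 2ξ, giving ξ = 192 mol.
Outlet amounts (n = n₀ + ν ξ):
  R: 2180 − 2(192) = 1796
  Q: 627 − 1(192) = 435
  P: 0 + 2(192) = 384
Total out = 1796 + 435 + 384 = 2615 mol.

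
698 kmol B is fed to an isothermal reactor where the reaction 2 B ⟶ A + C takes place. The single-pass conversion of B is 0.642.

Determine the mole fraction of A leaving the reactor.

0.321

B reacted = 0.642 × 698 = 448.1 kmol; ν_B = −2, so ξ = 448.1/2 = 224.1 kmol.
Outlet amounts (n = n₀ + ν ξ):
  B: 698 − 2(224.1) = 249.9
  A: 0 + 1(224.1) = 224.1
  C: 0 + 1(224.1) = 224.1
Total out = 698 kmol; y_A = 224.1 / 698 = 0.321.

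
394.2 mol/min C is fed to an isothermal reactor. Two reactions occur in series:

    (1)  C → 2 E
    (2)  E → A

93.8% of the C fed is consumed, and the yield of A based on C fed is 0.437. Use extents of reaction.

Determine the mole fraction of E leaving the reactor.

Conversion of C: C consumed = 1ξ₁ = 0.938 × 394.2 → ξ₁ = 369.8 mol/min.
Yield of A: 1ξ₂ / 394.2 = 0.437 → ξ₂ = 172.3 mol/min.
Outlet amounts (n = n₀ + Σ ν·ξ):
  C: 394.2 − 1(369.8) = 24.44
  E: 0 + 2(369.8) − 1(172.3) = 567.3
  A: 0 + 1(172.3) = 172.3
Total out = 764 mol/min; y_E = 567.3 / 764 = 0.7425.

0.743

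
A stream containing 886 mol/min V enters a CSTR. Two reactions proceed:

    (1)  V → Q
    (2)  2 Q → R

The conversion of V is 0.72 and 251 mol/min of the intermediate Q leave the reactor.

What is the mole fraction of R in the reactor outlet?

0.279

Conversion of V: V consumed = 1ξ₁ = 0.72 × 886 → ξ₁ = 637.9 mol/min.
Q balance: n_Q = 0 + 1ξ₁ − 2ξ₂ = 251 → ξ₂ = (1·637.9 − 251)/2 = 193.5 mol/min.
Outlet amounts (n = n₀ + Σ ν·ξ):
  V: 886 − 1(637.9) = 248.1
  Q: 0 + 1(637.9) − 2(193.5) = 251
  R: 0 + 1(193.5) = 193.5
Total out = 692.5 mol/min; y_R = 193.5 / 692.5 = 0.2793.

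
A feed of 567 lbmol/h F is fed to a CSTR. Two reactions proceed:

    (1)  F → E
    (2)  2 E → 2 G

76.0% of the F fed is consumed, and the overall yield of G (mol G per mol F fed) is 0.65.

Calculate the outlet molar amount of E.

Conversion of F: F consumed = 1ξ₁ = 0.76 × 567 → ξ₁ = 430.9 lbmol/h.
Yield of G: 2ξ₂ / 567 = 0.65 → ξ₂ = 184.3 lbmol/h.
Outlet amounts (n = n₀ + Σ ν·ξ):
  F: 567 − 1(430.9) = 136.1
  E: 0 + 1(430.9) − 2(184.3) = 62.37
  G: 0 + 2(184.3) = 368.6

62.4 lbmol/h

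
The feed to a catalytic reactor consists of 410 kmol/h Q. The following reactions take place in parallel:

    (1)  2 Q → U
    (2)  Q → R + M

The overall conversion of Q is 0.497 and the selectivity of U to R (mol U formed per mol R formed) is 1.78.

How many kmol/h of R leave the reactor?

44.7 kmol/h

Conversion of Q: Q consumed = 0.497 × 410 = 203.8 kmol/h = 2ξ₁ + 1ξ₂.
Selectivity: 1ξ₁ / (1ξ₂) = 1.78 → ξ₁ = 1.78 ξ₂.
Substitute: (2·1.78 + 1) ξ₂ = 203.8 → ξ₂ = 44.69 kmol/h, ξ₁ = 79.54 kmol/h.
Outlet amounts (n = n₀ + Σ ν·ξ):
  Q: 410 − 2(79.54) − 1(44.69) = 206.2
  U: 0 + 1(79.54) = 79.54
  R: 0 + 1(44.69) = 44.69
  M: 0 + 1(44.69) = 44.69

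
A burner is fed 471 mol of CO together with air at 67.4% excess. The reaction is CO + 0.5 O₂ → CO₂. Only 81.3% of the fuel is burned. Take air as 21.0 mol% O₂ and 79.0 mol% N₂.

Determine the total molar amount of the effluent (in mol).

2160 mol

Stoichiometric O₂ = 0.5 × 471 = 235.5 mol; O₂ fed = 235.5 × 1.674 = 394.2 mol.
N₂ fed = 394.2 × 79/21 = 1483 mol.
Fuel reacted = 0.813 × 471 → ξ = 382.9 mol.
Outlet (n = n₀ + ν ξ):
  CO: 471 − 1(382.9) = 88.08
  O₂: 394.2 − 0.5(382.9) = 202.8
  N₂: 1483 (inert)
  CO₂: 0 + 1(382.9) = 382.9
Total out = 88.08 + 202.8 + 1483 + 382.9 = 2157 mol.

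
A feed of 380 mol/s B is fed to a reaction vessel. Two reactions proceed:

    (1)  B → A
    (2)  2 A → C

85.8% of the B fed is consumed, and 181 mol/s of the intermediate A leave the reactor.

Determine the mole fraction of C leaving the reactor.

0.236

Conversion of B: B consumed = 1ξ₁ = 0.858 × 380 → ξ₁ = 326 mol/s.
A balance: n_A = 0 + 1ξ₁ − 2ξ₂ = 181 → ξ₂ = (1·326 − 181)/2 = 72.52 mol/s.
Outlet amounts (n = n₀ + Σ ν·ξ):
  B: 380 − 1(326) = 53.96
  A: 0 + 1(326) − 2(72.52) = 181
  C: 0 + 1(72.52) = 72.52
Total out = 307.5 mol/s; y_C = 72.52 / 307.5 = 0.2359.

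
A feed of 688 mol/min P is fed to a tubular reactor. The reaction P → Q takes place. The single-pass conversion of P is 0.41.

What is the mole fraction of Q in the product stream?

P reacted = 0.41 × 688 = 282.1 mol/min; ν_P = −1, so ξ = 282.1/1 = 282.1 mol/min.
Outlet amounts (n = n₀ + ν ξ):
  P: 688 − 1(282.1) = 405.9
  Q: 0 + 1(282.1) = 282.1
Total out = 688 mol/min; y_Q = 282.1 / 688 = 0.41.

0.41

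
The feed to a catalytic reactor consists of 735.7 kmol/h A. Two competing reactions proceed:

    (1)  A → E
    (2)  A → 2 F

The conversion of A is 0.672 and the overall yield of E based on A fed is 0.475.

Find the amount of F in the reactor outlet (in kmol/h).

Yield of E: 1ξ₁ / 735.7 = 0.475 → ξ₁ = 349.5 kmol/h.
Conversion of A: 1ξ₁ + 1ξ₂ = 0.672 × 735.7 = 494.4 → ξ₂ = 144.9 kmol/h.
Outlet amounts (n = n₀ + Σ ν·ξ):
  A: 735.7 − 1(349.5) − 1(144.9) = 241.3
  E: 0 + 1(349.5) = 349.5
  F: 0 + 2(144.9) = 289.9

290 kmol/h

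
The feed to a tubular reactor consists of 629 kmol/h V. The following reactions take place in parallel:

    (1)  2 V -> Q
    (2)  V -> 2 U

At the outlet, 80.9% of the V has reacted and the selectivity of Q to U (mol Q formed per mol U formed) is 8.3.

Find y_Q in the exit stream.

0.622

Conversion of V: V consumed = 0.809 × 629 = 508.9 kmol/h = 2ξ₁ + 1ξ₂.
Selectivity: 1ξ₁ / (2ξ₂) = 8.3 → ξ₁ = 16.6 ξ₂.
Substitute: (2·16.6 + 1) ξ₂ = 508.9 → ξ₂ = 14.88 kmol/h, ξ₁ = 247 kmol/h.
Outlet amounts (n = n₀ + Σ ν·ξ):
  V: 629 − 2(247) − 1(14.88) = 120.1
  Q: 0 + 1(247) = 247
  U: 0 + 2(14.88) = 29.76
Total out = 396.9 kmol/h; y_Q = 247 / 396.9 = 0.6223.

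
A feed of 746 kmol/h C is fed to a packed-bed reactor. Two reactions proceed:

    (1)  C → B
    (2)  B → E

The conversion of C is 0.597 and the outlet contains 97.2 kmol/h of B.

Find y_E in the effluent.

0.467

Conversion of C: C consumed = 1ξ₁ = 0.597 × 746 → ξ₁ = 445.4 kmol/h.
B balance: n_B = 0 + 1ξ₁ − 1ξ₂ = 97.2 → ξ₂ = (1·445.4 − 97.2)/1 = 348.2 kmol/h.
Outlet amounts (n = n₀ + Σ ν·ξ):
  C: 746 − 1(445.4) = 300.6
  B: 0 + 1(445.4) − 1(348.2) = 97.2
  E: 0 + 1(348.2) = 348.2
Total out = 746 kmol/h; y_E = 348.2 / 746 = 0.4667.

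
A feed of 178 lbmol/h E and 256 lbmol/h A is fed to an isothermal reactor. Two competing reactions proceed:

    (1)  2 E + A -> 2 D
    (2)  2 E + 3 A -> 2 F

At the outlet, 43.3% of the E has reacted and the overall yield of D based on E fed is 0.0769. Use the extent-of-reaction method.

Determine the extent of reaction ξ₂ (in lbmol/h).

Yield of D: 2ξ₁ / 178 = 0.0769 → ξ₁ = 6.844 lbmol/h.
Conversion of E: 2ξ₁ + 2ξ₂ = 0.433 × 178 = 77.07 → ξ₂ = 31.69 lbmol/h.
Outlet amounts (n = n₀ + Σ ν·ξ):
  E: 178 − 2(6.844) − 2(31.69) = 100.9
  A: 256 − 1(6.844) − 3(31.69) = 154.1
  D: 0 + 2(6.844) = 13.69
  F: 0 + 2(31.69) = 63.39

ξ₂ = 31.7 lbmol/h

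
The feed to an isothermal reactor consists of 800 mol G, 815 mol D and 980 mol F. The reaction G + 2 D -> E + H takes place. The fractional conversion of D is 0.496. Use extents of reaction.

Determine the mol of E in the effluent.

D reacted = 0.496 × 815 = 404.2 mol; ν_D = −2, so ξ = 404.2/2 = 202.1 mol.
Outlet amounts (n = n₀ + ν ξ):
  G: 800 − 1(202.1) = 597.9
  D: 815 − 2(202.1) = 410.8
  E: 0 + 1(202.1) = 202.1
  H: 0 + 1(202.1) = 202.1
  F: 980 (inert)

202 mol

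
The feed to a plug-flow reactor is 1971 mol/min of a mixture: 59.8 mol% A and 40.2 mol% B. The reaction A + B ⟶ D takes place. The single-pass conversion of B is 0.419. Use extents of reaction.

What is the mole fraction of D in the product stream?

0.203

B reacted = 0.419 × 792.3 = 332 mol/min; ν_B = −1, so ξ = 332/1 = 332 mol/min.
Outlet amounts (n = n₀ + ν ξ):
  A: 1179 − 1(332) = 846.7
  B: 792.3 − 1(332) = 460.4
  D: 0 + 1(332) = 332
Total out = 1639 mol/min; y_D = 332 / 1639 = 0.2026.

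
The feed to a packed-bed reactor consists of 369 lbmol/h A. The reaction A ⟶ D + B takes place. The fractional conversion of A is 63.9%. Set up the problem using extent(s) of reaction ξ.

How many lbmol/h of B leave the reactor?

A reacted = 0.639 × 369 = 235.8 lbmol/h; ν_A = −1, so ξ = 235.8/1 = 235.8 lbmol/h.
Outlet amounts (n = n₀ + ν ξ):
  A: 369 − 1(235.8) = 133.2
  D: 0 + 1(235.8) = 235.8
  B: 0 + 1(235.8) = 235.8

236 lbmol/h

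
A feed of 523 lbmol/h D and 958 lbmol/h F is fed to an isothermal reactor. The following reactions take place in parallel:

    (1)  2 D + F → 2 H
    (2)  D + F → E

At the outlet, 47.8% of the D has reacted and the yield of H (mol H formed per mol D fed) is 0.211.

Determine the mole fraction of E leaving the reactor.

Yield of H: 2ξ₁ / 523 = 0.211 → ξ₁ = 55.18 lbmol/h.
Conversion of D: 2ξ₁ + 1ξ₂ = 0.478 × 523 = 250 → ξ₂ = 139.6 lbmol/h.
Outlet amounts (n = n₀ + Σ ν·ξ):
  D: 523 − 2(55.18) − 1(139.6) = 273
  F: 958 − 1(55.18) − 1(139.6) = 763.2
  H: 0 + 2(55.18) = 110.4
  E: 0 + 1(139.6) = 139.6
Total out = 1286 lbmol/h; y_E = 139.6 / 1286 = 0.1086.

0.109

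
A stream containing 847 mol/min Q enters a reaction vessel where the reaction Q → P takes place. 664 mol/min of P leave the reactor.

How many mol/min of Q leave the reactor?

183 mol/min

For P: n = n₀ + 1ξ → 664 = 0 + 1ξ, giving ξ = 664 mol/min.
Outlet amounts (n = n₀ + ν ξ):
  Q: 847 − 1(664) = 183
  P: 0 + 1(664) = 664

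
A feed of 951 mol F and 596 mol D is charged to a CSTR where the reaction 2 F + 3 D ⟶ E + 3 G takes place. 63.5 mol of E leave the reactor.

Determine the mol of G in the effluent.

For E: n = n₀ + 1ξ → 63.5 = 0 + 1ξ, giving ξ = 63.5 mol.
Outlet amounts (n = n₀ + ν ξ):
  F: 951 − 2(63.5) = 824
  D: 596 − 3(63.5) = 405.5
  E: 0 + 1(63.5) = 63.5
  G: 0 + 3(63.5) = 190.5

190 mol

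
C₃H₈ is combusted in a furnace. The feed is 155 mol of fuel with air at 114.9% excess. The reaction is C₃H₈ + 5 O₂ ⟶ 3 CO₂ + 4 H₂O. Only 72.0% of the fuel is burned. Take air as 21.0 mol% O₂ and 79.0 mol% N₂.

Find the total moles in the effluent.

Stoichiometric O₂ = 5 × 155 = 775 mol; O₂ fed = 775 × 2.149 = 1665 mol.
N₂ fed = 1665 × 79/21 = 6265 mol.
Fuel reacted = 0.72 × 155 → ξ = 111.6 mol.
Outlet (n = n₀ + ν ξ):
  C₃H₈: 155 − 1(111.6) = 43.4
  O₂: 1665 − 5(111.6) = 1107
  N₂: 6265 (inert)
  CO₂: 0 + 3(111.6) = 334.8
  H₂O: 0 + 4(111.6) = 446.4
Total out = 43.4 + 1107 + 6265 + 334.8 + 446.4 = 8197 mol.

8200 mol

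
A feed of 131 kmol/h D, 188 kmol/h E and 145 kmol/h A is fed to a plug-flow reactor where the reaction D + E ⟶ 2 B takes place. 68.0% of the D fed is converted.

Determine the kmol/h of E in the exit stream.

98.9 kmol/h

D reacted = 0.68 × 131 = 89.08 kmol/h; ν_D = −1, so ξ = 89.08/1 = 89.08 kmol/h.
Outlet amounts (n = n₀ + ν ξ):
  D: 131 − 1(89.08) = 41.92
  E: 188 − 1(89.08) = 98.92
  B: 0 + 2(89.08) = 178.2
  A: 145 (inert)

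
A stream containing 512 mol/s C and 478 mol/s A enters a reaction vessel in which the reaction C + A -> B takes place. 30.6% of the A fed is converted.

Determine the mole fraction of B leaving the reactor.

A reacted = 0.306 × 478 = 146.3 mol/s; ν_A = −1, so ξ = 146.3/1 = 146.3 mol/s.
Outlet amounts (n = n₀ + ν ξ):
  C: 512 − 1(146.3) = 365.7
  A: 478 − 1(146.3) = 331.7
  B: 0 + 1(146.3) = 146.3
Total out = 843.7 mol/s; y_B = 146.3 / 843.7 = 0.1734.

0.173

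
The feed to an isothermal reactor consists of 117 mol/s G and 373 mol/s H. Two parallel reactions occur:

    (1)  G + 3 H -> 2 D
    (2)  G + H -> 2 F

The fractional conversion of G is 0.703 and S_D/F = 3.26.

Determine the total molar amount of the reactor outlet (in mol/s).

364 mol/s

Conversion of G: G consumed = 0.703 × 117 = 82.25 mol/s = 1ξ₁ + 1ξ₂.
Selectivity: 2ξ₁ / (2ξ₂) = 3.26 → ξ₁ = 3.26 ξ₂.
Substitute: (1·3.26 + 1) ξ₂ = 82.25 → ξ₂ = 19.31 mol/s, ξ₁ = 62.94 mol/s.
Outlet amounts (n = n₀ + Σ ν·ξ):
  G: 117 − 1(62.94) − 1(19.31) = 34.75
  H: 373 − 3(62.94) − 1(19.31) = 164.9
  D: 0 + 2(62.94) = 125.9
  F: 0 + 2(19.31) = 38.62
Total out = 34.75 + 164.9 + 125.9 + 38.62 = 364.1 mol/s.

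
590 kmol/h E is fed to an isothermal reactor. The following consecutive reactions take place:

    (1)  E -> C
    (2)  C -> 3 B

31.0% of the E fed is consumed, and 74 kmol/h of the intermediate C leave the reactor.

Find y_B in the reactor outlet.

Conversion of E: E consumed = 1ξ₁ = 0.31 × 590 → ξ₁ = 182.9 kmol/h.
C balance: n_C = 0 + 1ξ₁ − 1ξ₂ = 74 → ξ₂ = (1·182.9 − 74)/1 = 108.9 kmol/h.
Outlet amounts (n = n₀ + Σ ν·ξ):
  E: 590 − 1(182.9) = 407.1
  C: 0 + 1(182.9) − 1(108.9) = 74
  B: 0 + 3(108.9) = 326.7
Total out = 807.8 kmol/h; y_B = 326.7 / 807.8 = 0.4044.

0.404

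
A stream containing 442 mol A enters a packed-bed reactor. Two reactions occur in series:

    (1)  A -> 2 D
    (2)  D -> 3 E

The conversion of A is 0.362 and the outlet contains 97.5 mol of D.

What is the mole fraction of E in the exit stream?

Conversion of A: A consumed = 1ξ₁ = 0.362 × 442 → ξ₁ = 160 mol.
D balance: n_D = 0 + 2ξ₁ − 1ξ₂ = 97.5 → ξ₂ = (2·160 − 97.5)/1 = 222.5 mol.
Outlet amounts (n = n₀ + Σ ν·ξ):
  A: 442 − 1(160) = 282
  D: 0 + 2(160) − 1(222.5) = 97.5
  E: 0 + 3(222.5) = 667.5
Total out = 1047 mol; y_E = 667.5 / 1047 = 0.6375.

0.638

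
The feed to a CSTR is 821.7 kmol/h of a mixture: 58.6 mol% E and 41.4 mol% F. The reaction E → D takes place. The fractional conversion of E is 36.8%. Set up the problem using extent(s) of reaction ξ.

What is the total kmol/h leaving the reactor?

E reacted = 0.368 × 481.5 = 177.2 kmol/h; ν_E = −1, so ξ = 177.2/1 = 177.2 kmol/h.
Outlet amounts (n = n₀ + ν ξ):
  E: 481.5 − 1(177.2) = 304.3
  D: 0 + 1(177.2) = 177.2
  F: 340.2 (inert)
Total out = 304.3 + 177.2 + 340.2 = 821.7 kmol/h.

822 kmol/h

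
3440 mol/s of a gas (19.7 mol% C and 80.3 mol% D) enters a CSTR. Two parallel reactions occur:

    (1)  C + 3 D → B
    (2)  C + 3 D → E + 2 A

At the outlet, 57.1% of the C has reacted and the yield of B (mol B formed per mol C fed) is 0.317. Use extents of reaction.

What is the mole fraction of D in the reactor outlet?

Yield of B: 1ξ₁ / 677.7 = 0.317 → ξ₁ = 214.8 mol/s.
Conversion of C: 1ξ₁ + 1ξ₂ = 0.571 × 677.7 = 387 → ξ₂ = 172.1 mol/s.
Outlet amounts (n = n₀ + Σ ν·ξ):
  C: 677.7 − 1(214.8) − 1(172.1) = 290.7
  D: 2762 − 3(214.8) − 3(172.1) = 1601
  B: 0 + 1(214.8) = 214.8
  E: 0 + 1(172.1) = 172.1
  A: 0 + 2(172.1) = 344.3
Total out = 2623 mol/s; y_D = 1601 / 2623 = 0.6105.

0.61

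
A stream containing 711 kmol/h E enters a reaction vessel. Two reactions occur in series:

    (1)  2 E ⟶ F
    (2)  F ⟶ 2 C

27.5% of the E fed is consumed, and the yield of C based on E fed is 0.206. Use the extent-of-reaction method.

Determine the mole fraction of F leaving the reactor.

0.0357

Conversion of E: E consumed = 2ξ₁ = 0.275 × 711 → ξ₁ = 97.76 kmol/h.
Yield of C: 2ξ₂ / 711 = 0.206 → ξ₂ = 73.23 kmol/h.
Outlet amounts (n = n₀ + Σ ν·ξ):
  E: 711 − 2(97.76) = 515.5
  F: 0 + 1(97.76) − 1(73.23) = 24.53
  C: 0 + 2(73.23) = 146.5
Total out = 686.5 kmol/h; y_F = 24.53 / 686.5 = 0.03573.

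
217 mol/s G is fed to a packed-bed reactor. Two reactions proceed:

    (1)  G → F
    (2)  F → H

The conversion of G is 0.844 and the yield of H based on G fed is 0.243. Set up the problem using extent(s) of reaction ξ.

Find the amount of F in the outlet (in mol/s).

Conversion of G: G consumed = 1ξ₁ = 0.844 × 217 → ξ₁ = 183.1 mol/s.
Yield of H: 1ξ₂ / 217 = 0.243 → ξ₂ = 52.73 mol/s.
Outlet amounts (n = n₀ + Σ ν·ξ):
  G: 217 − 1(183.1) = 33.85
  F: 0 + 1(183.1) − 1(52.73) = 130.4
  H: 0 + 1(52.73) = 52.73

130 mol/s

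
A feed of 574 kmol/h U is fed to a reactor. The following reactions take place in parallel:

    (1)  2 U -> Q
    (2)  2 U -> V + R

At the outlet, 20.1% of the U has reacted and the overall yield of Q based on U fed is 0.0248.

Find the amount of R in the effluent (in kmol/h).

43.5 kmol/h

Yield of Q: 1ξ₁ / 574 = 0.0248 → ξ₁ = 14.24 kmol/h.
Conversion of U: 2ξ₁ + 2ξ₂ = 0.201 × 574 = 115.4 → ξ₂ = 43.45 kmol/h.
Outlet amounts (n = n₀ + Σ ν·ξ):
  U: 574 − 2(14.24) − 2(43.45) = 458.6
  Q: 0 + 1(14.24) = 14.24
  V: 0 + 1(43.45) = 43.45
  R: 0 + 1(43.45) = 43.45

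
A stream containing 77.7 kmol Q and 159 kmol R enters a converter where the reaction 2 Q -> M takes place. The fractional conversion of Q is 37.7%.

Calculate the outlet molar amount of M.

Q reacted = 0.377 × 77.7 = 29.29 kmol; ν_Q = −2, so ξ = 29.29/2 = 14.65 kmol.
Outlet amounts (n = n₀ + ν ξ):
  Q: 77.7 − 2(14.65) = 48.41
  M: 0 + 1(14.65) = 14.65
  R: 159 (inert)

14.6 kmol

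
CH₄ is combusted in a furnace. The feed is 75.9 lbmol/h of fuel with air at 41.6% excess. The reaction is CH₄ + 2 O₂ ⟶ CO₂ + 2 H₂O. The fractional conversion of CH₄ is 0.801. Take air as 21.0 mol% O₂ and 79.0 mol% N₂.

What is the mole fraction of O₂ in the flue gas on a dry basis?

Stoichiometric O₂ = 2 × 75.9 = 151.8 lbmol/h; O₂ fed = 151.8 × 1.416 = 214.9 lbmol/h.
N₂ fed = 214.9 × 79/21 = 808.6 lbmol/h.
Fuel reacted = 0.801 × 75.9 → ξ = 60.8 lbmol/h.
Outlet (n = n₀ + ν ξ):
  CH₄: 75.9 − 1(60.8) = 15.1
  O₂: 214.9 − 2(60.8) = 93.36
  N₂: 808.6 (inert)
  CO₂: 0 + 1(60.8) = 60.8
  H₂O: 0 + 2(60.8) = 121.6
Dry total = 977.9 lbmol/h; y_O₂ (dry) = 93.36 / 977.9 = 0.09547.

0.0955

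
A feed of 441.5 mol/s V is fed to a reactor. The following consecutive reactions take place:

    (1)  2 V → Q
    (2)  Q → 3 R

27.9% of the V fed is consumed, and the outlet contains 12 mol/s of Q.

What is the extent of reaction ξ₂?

Conversion of V: V consumed = 2ξ₁ = 0.279 × 441.5 → ξ₁ = 61.59 mol/s.
Q balance: n_Q = 0 + 1ξ₁ − 1ξ₂ = 12 → ξ₂ = (1·61.59 − 12)/1 = 49.59 mol/s.
Outlet amounts (n = n₀ + Σ ν·ξ):
  V: 441.5 − 2(61.59) = 318.3
  Q: 0 + 1(61.59) − 1(49.59) = 12
  R: 0 + 3(49.59) = 148.8

ξ₂ = 49.6 mol/s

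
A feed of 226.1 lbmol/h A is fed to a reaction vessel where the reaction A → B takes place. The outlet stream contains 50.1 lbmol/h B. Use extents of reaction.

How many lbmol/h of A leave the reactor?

176 lbmol/h

For B: n = n₀ + 1ξ → 50.1 = 0 + 1ξ, giving ξ = 50.1 lbmol/h.
Outlet amounts (n = n₀ + ν ξ):
  A: 226.1 − 1(50.1) = 176
  B: 0 + 1(50.1) = 50.1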